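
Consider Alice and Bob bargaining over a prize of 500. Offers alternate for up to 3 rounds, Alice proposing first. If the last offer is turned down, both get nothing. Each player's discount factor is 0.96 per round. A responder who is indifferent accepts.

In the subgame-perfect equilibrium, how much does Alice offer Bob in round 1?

Work backward from the last round.
Round 3 (Alice proposes): Bob will accept anything ≥ 0, so Alice offers 0 and keeps 500.
Round 2 (Bob proposes): Alice can get 500 next round, worth 0.96 × 500 = 480 now, so Bob offers 480, keeping 20.
Round 1 (Alice proposes): Bob can get 20 next round, worth 0.96 × 20 = 19.2 now, so Alice offers 19.2, keeping 480.8.

19.2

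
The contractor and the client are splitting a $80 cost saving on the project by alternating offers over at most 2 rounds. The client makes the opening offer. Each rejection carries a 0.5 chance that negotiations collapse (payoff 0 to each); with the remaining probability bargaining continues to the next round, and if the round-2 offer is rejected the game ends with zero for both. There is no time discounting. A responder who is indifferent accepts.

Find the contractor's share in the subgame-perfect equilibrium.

By backward induction:
Round 2 (the contractor proposes): the client will accept anything ≥ 0, so the contractor offers 0 and keeps 80.
Round 1 (the client proposes): rejecting gives the contractor an expected 0.5 × 80 = 40, so the client offers 40, keeping 40.

40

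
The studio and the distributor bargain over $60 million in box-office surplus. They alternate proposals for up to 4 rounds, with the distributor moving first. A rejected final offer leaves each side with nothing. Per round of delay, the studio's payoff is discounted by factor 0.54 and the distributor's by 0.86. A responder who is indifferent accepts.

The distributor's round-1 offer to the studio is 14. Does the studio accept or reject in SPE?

Round 4 (the studio proposes): rejection yields 0 for the distributor; the studio offers 0 and keeps 60.
Round 3 (the distributor proposes): the studio can get 60 next round, worth 0.54 × 60 = 32.4 now; the distributor offers that and keeps 27.6.
Round 2 (the studio proposes): the distributor can get 27.6 next round, worth 0.86 × 27.6 = 23.736 now; the studio offers that and keeps 36.264.
So by rejecting in round 1, the studio gets 36.264 next round, worth 0.54 × 36.264 = 19.58256 now.
Offer 14 < 19.58256, so the studio rejects.

Reject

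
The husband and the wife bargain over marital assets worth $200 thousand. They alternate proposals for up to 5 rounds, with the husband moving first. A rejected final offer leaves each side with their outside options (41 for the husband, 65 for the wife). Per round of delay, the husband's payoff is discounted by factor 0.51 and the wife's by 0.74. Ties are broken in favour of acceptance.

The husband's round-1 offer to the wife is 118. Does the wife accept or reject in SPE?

Accept

Round 5 (the husband proposes): the wife gets 65 if talks fail, so the husband offers 65 and keeps 135.
Round 4 (the wife proposes): the husband can get 135 next round, worth 0.51 × 135 = 68.85 now; the wife offers that and keeps 131.15.
Round 3 (the husband proposes): the wife can get 131.15 next round, worth 0.74 × 131.15 = 97.051 now; the husband offers that and keeps 102.949.
Round 2 (the wife proposes): the husband can get 102.949 next round, worth 0.51 × 102.949 = 52.50399 now, so the wife offers 52.50399, keeping 147.49601.
So by rejecting in round 1, the wife gets 147.49601 next round, worth 0.74 × 147.49601 = 109.1470474 now.
Offer 118 ≥ 109.1470474, so the wife accepts.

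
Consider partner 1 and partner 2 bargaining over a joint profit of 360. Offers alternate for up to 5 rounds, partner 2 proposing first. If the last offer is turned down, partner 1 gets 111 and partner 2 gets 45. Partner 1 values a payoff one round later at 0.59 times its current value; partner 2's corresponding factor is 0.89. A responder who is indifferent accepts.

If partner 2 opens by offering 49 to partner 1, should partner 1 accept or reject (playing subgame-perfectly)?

Reject

Work out partner 1's continuation value if the offer is rejected.
Round 5 (partner 2 proposes): partner 1 gets 111 if talks fail, so partner 2 offers 111 and keeps 249.
Round 4 (partner 1 proposes): partner 2 can get 249 next round, worth 0.89 × 249 = 221.61 now, so partner 1 offers 221.61, keeping 138.39.
Round 3 (partner 2 proposes): partner 1 can get 138.39 next round, worth 0.59 × 138.39 = 81.6501 now. Partner 2 offers 81.6501 and keeps 360 − 81.6501 = 278.3499.
Round 2 (partner 1 proposes): partner 2 can get 278.3499 next round, worth 0.89 × 278.3499 = 247.731411 now, so partner 1 offers 247.731411, keeping 112.268589.
So by rejecting in round 1, partner 1 gets 112.268589 next round, worth 0.59 × 112.268589 = 66.23846751 now.
Offer 49 < 66.23846751, so partner 1 rejects.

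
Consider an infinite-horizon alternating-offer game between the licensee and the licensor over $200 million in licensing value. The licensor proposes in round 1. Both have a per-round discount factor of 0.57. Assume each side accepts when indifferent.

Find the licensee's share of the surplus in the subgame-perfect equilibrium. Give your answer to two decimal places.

72.61

In a stationary SPE each proposer offers the other exactly their discounted continuation value.
If the licensor keeps x when proposing and the licensee keeps y when proposing, then x = 200 − 0.57y and y = 200 − 0.57x.
Solving: x = 200(1 − 0.57) / (1 − 0.57·0.57) = 86 / 0.6751 ≈ 127.3885.
The licensee gets 200 − 127.3885 ≈ 72.6115.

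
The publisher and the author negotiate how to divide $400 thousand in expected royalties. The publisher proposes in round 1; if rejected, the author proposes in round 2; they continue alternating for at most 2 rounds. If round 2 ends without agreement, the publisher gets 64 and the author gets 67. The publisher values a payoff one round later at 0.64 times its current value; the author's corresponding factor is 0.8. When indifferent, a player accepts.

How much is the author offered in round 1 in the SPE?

268.8

Round 2 (the author proposes): the publisher gets 64 if talks fail, so the author offers 64 and keeps 336.
Round 1 (the publisher proposes): the author can get 336 next round, worth 0.8 × 336 = 268.8 now, so the publisher offers 268.8, keeping 131.2.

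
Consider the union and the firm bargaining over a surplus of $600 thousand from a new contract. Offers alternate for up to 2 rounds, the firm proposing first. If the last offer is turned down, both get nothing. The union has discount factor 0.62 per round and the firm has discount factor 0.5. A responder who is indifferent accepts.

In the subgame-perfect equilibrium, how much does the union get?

Work backward from the last round.
Round 2 (the union proposes): the firm will accept anything ≥ 0, so the union offers 0 and keeps 600.
Round 1 (the firm proposes): the union can get 600 next round, worth 0.62 × 600 = 372 now, so the firm offers 372, keeping 228.

372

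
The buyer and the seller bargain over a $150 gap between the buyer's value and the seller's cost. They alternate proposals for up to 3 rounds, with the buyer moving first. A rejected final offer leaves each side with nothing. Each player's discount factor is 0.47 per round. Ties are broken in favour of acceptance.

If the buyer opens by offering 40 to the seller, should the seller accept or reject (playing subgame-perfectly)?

Accept

Work out the seller's continuation value if the offer is rejected.
Round 3 (the buyer proposes): the seller will accept anything ≥ 0, so the buyer offers 0 and keeps 150.
Round 2 (the seller proposes): the buyer can get 150 next round, worth 0.47 × 150 = 70.5 now, so the seller offers 70.5, keeping 79.5.
So by rejecting in round 1, the seller gets 79.5 next round, worth 0.47 × 79.5 = 37.365 now.
Offer 40 ≥ 37.365, so the seller accepts.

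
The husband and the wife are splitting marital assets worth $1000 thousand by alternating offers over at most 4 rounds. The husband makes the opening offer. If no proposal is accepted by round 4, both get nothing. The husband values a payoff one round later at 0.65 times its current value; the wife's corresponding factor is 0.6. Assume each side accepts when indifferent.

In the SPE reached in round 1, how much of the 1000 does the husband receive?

556

Round 4 (the wife proposes): rejection yields 0 for the husband; the wife offers 0 and keeps 1000.
Round 3 (the husband proposes): the wife can get 1000 next round, worth 0.6 × 1000 = 600 now, so the husband offers 600, keeping 400.
Round 2 (the wife proposes): the husband can get 400 next round, worth 0.65 × 400 = 260 now. The wife offers 260 and keeps 1000 − 260 = 740.
Round 1 (the husband proposes): the wife can get 740 next round, worth 0.6 × 740 = 444 now; the husband offers that and keeps 556.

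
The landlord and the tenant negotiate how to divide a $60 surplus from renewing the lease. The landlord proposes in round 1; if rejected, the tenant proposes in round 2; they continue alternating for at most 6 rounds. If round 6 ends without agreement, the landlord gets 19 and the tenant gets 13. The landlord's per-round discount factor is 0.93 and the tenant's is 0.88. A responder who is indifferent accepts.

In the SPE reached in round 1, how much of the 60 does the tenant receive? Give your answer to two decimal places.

Round 6 (the tenant proposes): the landlord gets 19 if talks fail, so the tenant offers 19 and keeps 41.
Round 5 (the landlord proposes): the tenant can get 41 next round, worth 0.88 × 41 = 36.08 now; the landlord offers that and keeps 23.92.
Round 4 (the tenant proposes): the landlord can get 23.92 next round, worth 0.93 × 23.92 = 22.2456 now. The tenant offers 22.2456 and keeps 60 − 22.2456 = 37.7544.
Round 3 (the landlord proposes): the tenant can get 37.7544 next round, worth 0.88 × 37.7544 = 33.223872 now; the landlord offers that and keeps 26.776128.
Round 2 (the tenant proposes): the landlord can get 26.776128 next round, worth 0.93 × 26.776128 = 24.90179904 now; the tenant offers that and keeps 35.09820096.
Round 1 (the landlord proposes): the tenant can get 35.09820096 next round, worth 0.88 × 35.09820096 = 30.8864168448 now, so the landlord offers 30.8864168448, keeping 29.1135831552.

30.89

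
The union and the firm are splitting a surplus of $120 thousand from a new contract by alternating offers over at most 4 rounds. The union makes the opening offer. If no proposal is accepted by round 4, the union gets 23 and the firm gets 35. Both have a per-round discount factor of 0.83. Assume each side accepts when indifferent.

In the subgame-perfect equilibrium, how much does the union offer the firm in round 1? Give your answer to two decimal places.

Round 4 (the firm proposes): the union gets 23 if talks fail, so the firm offers 23 and keeps 97.
Round 3 (the union proposes): the firm can get 97 next round, worth 0.83 × 97 = 80.51 now; the union offers that and keeps 39.49.
Round 2 (the firm proposes): the union can get 39.49 next round, worth 0.83 × 39.49 = 32.7767 now, so the firm offers 32.7767, keeping 87.2233.
Round 1 (the union proposes): the firm can get 87.2233 next round, worth 0.83 × 87.2233 = 72.395339 now. The union offers 72.395339 and keeps 120 − 72.395339 = 47.604661.

72.40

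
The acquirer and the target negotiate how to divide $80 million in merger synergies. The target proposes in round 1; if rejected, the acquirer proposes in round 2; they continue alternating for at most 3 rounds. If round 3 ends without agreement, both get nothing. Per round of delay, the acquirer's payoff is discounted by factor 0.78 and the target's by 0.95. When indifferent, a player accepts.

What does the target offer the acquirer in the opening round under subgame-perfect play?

By backward induction:
Round 3 (the target proposes): rejection yields 0 for the acquirer; the target offers 0 and keeps 80.
Round 2 (the acquirer proposes): the target can get 80 next round, worth 0.95 × 80 = 76 now; the acquirer offers that and keeps 4.
Round 1 (the target proposes): the acquirer can get 4 next round, worth 0.78 × 4 = 3.12 now. The target offers 3.12 and keeps 80 − 3.12 = 76.88.

3.12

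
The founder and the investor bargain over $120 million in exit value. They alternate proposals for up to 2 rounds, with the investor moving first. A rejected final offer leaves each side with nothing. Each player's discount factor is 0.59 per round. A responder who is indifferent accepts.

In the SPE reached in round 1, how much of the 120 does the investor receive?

Round 2 (the founder proposes): the investor will accept anything ≥ 0, so the founder offers 0 and keeps 120.
Round 1 (the investor proposes): the founder can get 120 next round, worth 0.59 × 120 = 70.8 now. The investor offers 70.8 and keeps 120 − 70.8 = 49.2.

49.2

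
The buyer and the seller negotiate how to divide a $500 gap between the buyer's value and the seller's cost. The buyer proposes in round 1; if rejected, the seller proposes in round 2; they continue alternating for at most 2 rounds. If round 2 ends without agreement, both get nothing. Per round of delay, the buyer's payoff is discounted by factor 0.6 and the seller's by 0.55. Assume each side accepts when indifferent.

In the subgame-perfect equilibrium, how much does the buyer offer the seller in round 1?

275

Round 2 (the seller proposes): the buyer will accept anything ≥ 0, so the seller offers 0 and keeps 500.
Round 1 (the buyer proposes): the seller can get 500 next round, worth 0.55 × 500 = 275 now; the buyer offers that and keeps 225.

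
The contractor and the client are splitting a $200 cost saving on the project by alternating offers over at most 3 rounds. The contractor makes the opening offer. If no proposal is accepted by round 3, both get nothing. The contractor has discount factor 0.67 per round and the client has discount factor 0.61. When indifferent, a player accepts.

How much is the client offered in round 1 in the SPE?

Round 3 (the contractor proposes): the client will accept anything ≥ 0, so the contractor offers 0 and keeps 200.
Round 2 (the client proposes): the contractor can get 200 next round, worth 0.67 × 200 = 134 now, so the client offers 134, keeping 66.
Round 1 (the contractor proposes): the client can get 66 next round, worth 0.61 × 66 = 40.26 now. The contractor offers 40.26 and keeps 200 − 40.26 = 159.74.

40.26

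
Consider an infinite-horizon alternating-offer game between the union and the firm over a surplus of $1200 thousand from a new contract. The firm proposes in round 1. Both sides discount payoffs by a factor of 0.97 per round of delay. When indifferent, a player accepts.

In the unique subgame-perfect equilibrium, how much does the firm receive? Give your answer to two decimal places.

When the firm proposes, the union accepts any offer worth at least 0.97 times what the union would get by proposing next round; and vice versa.
This gives x = 1200 − 0.97y and y = 1200 − 0.97x, where x and y are each side's share when it proposes.
Hence (1 − 0.97·0.97)x = 1200(1 − 0.97), i.e. 0.0591·x = 36.
x ≈ 609.1371; the union's share is 1200 − x ≈ 590.8629.

609.14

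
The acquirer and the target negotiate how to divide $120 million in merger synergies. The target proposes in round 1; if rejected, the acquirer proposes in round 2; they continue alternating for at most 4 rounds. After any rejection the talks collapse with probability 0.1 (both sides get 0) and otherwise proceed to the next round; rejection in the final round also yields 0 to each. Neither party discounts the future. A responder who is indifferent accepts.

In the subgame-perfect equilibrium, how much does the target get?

By backward induction:
Round 4 (the acquirer proposes): the target will accept anything ≥ 0, so the acquirer offers 0 and keeps 120.
Round 3 (the target proposes): rejecting gives the acquirer an expected 0.9 × 120 = 108. The target offers 108 and keeps 120 − 108 = 12.
Round 2 (the acquirer proposes): rejecting gives the target an expected 0.9 × 12 = 10.8, so the acquirer offers 10.8, keeping 109.2.
Round 1 (the target proposes): rejecting gives the acquirer an expected 0.9 × 109.2 = 98.28; the target offers that and keeps 21.72.

21.72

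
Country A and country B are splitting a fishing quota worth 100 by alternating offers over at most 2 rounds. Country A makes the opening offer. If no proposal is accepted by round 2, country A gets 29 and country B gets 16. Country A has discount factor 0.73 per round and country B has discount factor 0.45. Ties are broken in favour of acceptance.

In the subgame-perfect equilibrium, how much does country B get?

By backward induction:
Round 2 (country B proposes): country A gets 29 if talks fail, so country B offers 29 and keeps 71.
Round 1 (country A proposes): country B can get 71 next round, worth 0.45 × 71 = 31.95 now, so country A offers 31.95, keeping 68.05.

31.95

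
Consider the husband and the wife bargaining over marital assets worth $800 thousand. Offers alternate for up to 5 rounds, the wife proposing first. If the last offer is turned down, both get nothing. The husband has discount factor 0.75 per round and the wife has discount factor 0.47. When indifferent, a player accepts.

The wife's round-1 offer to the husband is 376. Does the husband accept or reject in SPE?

Reject

Round 5 (the wife proposes): rejection yields 0 for the husband; the wife offers 0 and keeps 800.
Round 4 (the husband proposes): the wife can get 800 next round, worth 0.47 × 800 = 376 now, so the husband offers 376, keeping 424.
Round 3 (the wife proposes): the husband can get 424 next round, worth 0.75 × 424 = 318 now. The wife offers 318 and keeps 800 − 318 = 482.
Round 2 (the husband proposes): the wife can get 482 next round, worth 0.47 × 482 = 226.54 now. The husband offers 226.54 and keeps 800 − 226.54 = 573.46.
So by rejecting in round 1, the husband gets 573.46 next round, worth 0.75 × 573.46 = 430.095 now.
Offer 376 < 430.095, so the husband rejects.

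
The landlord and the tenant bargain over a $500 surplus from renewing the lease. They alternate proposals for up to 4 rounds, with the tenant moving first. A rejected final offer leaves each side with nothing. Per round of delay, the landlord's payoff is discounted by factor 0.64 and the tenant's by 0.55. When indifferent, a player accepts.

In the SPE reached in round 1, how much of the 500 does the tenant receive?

Round 4 (the landlord proposes): rejection yields 0 for the tenant; the landlord offers 0 and keeps 500.
Round 3 (the tenant proposes): the landlord can get 500 next round, worth 0.64 × 500 = 320 now. The tenant offers 320 and keeps 500 − 320 = 180.
Round 2 (the landlord proposes): the tenant can get 180 next round, worth 0.55 × 180 = 99 now; the landlord offers that and keeps 401.
Round 1 (the tenant proposes): the landlord can get 401 next round, worth 0.64 × 401 = 256.64 now. The tenant offers 256.64 and keeps 500 − 256.64 = 243.36.

243.36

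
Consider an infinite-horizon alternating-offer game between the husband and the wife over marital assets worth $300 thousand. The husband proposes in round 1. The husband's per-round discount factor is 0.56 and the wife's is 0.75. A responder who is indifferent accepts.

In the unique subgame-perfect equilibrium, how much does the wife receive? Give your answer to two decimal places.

170.69

When the husband proposes, the wife accepts any offer worth at least 0.75 times what the wife would get by proposing next round; and vice versa.
This gives x = 300 − 0.75y and y = 300 − 0.56x, where x and y are each side's share when it proposes.
Hence (1 − 0.75·0.56)x = 300(1 − 0.75), i.e. 0.58·x = 75.
x ≈ 129.3103; the wife's share is 300 − x ≈ 170.6897.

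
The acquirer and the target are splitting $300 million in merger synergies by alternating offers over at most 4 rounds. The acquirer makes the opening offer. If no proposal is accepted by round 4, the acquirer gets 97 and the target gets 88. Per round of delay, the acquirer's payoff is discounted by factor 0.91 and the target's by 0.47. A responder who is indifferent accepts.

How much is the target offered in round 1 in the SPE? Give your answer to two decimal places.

53.50

Round 4 (the target proposes): the acquirer gets 97 if talks fail, so the target offers 97 and keeps 203.
Round 3 (the acquirer proposes): the target can get 203 next round, worth 0.47 × 203 = 95.41 now, so the acquirer offers 95.41, keeping 204.59.
Round 2 (the target proposes): the acquirer can get 204.59 next round, worth 0.91 × 204.59 = 186.1769 now; the target offers that and keeps 113.8231.
Round 1 (the acquirer proposes): the target can get 113.8231 next round, worth 0.47 × 113.8231 = 53.496857 now; the acquirer offers that and keeps 246.503143.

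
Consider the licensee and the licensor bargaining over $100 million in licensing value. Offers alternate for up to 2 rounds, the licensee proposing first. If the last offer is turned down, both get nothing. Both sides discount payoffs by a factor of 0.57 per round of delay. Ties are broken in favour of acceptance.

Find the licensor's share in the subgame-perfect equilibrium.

57

Round 2 (the licensor proposes): the licensee will accept anything ≥ 0, so the licensor offers 0 and keeps 100.
Round 1 (the licensee proposes): the licensor can get 100 next round, worth 0.57 × 100 = 57 now, so the licensee offers 57, keeping 43.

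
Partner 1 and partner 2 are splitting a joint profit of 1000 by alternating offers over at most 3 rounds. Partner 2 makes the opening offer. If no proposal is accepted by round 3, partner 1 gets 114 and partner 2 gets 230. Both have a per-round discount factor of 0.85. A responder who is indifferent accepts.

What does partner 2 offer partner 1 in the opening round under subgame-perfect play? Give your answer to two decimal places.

209.87

Round 3 (partner 2 proposes): partner 1 gets 114 if talks fail, so partner 2 offers 114 and keeps 886.
Round 2 (partner 1 proposes): partner 2 can get 886 next round, worth 0.85 × 886 = 753.1 now, so partner 1 offers 753.1, keeping 246.9.
Round 1 (partner 2 proposes): partner 1 can get 246.9 next round, worth 0.85 × 246.9 = 209.865 now. Partner 2 offers 209.865 and keeps 1000 − 209.865 = 790.135.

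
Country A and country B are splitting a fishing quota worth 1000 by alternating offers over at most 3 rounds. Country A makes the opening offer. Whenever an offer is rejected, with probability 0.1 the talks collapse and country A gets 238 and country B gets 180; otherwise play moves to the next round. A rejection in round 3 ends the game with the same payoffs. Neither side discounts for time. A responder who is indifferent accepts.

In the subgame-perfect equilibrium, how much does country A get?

By backward induction:
Round 3 (country A proposes): country B gets 180 if talks fail, so country A offers 180 and keeps 820.
Round 2 (country B proposes): rejecting gives country A an expected 0.9 × 820 + 0.1 × 238 = 761.8; country B offers that and keeps 238.2.
Round 1 (country A proposes): rejecting gives country B an expected 0.9 × 238.2 + 0.1 × 180 = 232.38; country A offers that and keeps 767.62.

767.62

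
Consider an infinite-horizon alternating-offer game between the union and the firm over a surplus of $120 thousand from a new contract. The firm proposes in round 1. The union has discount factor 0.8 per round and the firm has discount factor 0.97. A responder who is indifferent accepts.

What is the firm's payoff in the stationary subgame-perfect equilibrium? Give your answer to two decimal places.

In a stationary SPE each proposer offers the other exactly their discounted continuation value.
If the firm keeps x when proposing and the union keeps y when proposing, then x = 120 − 0.8y and y = 120 − 0.97x.
Solving: x = 120(1 − 0.8) / (1 − 0.97·0.8) = 24 / 0.224 ≈ 107.1429.
The union gets 120 − 107.1429 ≈ 12.8571.

107.14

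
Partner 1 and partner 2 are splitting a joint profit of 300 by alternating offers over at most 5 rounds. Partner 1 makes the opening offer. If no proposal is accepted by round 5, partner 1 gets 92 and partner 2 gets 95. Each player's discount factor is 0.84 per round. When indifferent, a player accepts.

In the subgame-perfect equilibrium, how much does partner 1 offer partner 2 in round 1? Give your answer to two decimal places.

Solve by backward induction from round 5.
Round 5 (partner 1 proposes): partner 2 gets 95 if talks fail, so partner 1 offers 95 and keeps 205.
Round 4 (partner 2 proposes): partner 1 can get 205 next round, worth 0.84 × 205 = 172.2 now, so partner 2 offers 172.2, keeping 127.8.
Round 3 (partner 1 proposes): partner 2 can get 127.8 next round, worth 0.84 × 127.8 = 107.352 now; partner 1 offers that and keeps 192.648.
Round 2 (partner 2 proposes): partner 1 can get 192.648 next round, worth 0.84 × 192.648 = 161.82432 now. Partner 2 offers 161.82432 and keeps 300 − 161.82432 = 138.17568.
Round 1 (partner 1 proposes): partner 2 can get 138.17568 next round, worth 0.84 × 138.17568 = 116.0675712 now, so partner 1 offers 116.0675712, keeping 183.9324288.

116.07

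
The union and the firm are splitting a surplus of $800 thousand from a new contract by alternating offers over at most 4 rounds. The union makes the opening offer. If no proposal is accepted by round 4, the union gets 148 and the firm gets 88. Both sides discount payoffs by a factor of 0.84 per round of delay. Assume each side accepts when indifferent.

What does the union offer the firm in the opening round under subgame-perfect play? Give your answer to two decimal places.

By backward induction:
Round 4 (the firm proposes): the union gets 148 if talks fail, so the firm offers 148 and keeps 652.
Round 3 (the union proposes): the firm can get 652 next round, worth 0.84 × 652 = 547.68 now; the union offers that and keeps 252.32.
Round 2 (the firm proposes): the union can get 252.32 next round, worth 0.84 × 252.32 = 211.9488 now; the firm offers that and keeps 588.0512.
Round 1 (the union proposes): the firm can get 588.0512 next round, worth 0.84 × 588.0512 = 493.963008 now, so the union offers 493.963008, keeping 306.036992.

493.96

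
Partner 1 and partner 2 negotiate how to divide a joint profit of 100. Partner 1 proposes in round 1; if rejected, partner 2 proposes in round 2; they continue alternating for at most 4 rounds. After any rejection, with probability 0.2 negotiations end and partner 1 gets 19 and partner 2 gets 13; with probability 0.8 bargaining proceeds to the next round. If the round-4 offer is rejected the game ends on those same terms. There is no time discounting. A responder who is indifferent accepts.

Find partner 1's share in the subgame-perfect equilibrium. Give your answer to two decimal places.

Round 4 (partner 2 proposes): partner 1 gets 19 if talks fail, so partner 2 offers 19 and keeps 81.
Round 3 (partner 1 proposes): rejecting gives partner 2 an expected 0.8 × 81 + 0.2 × 13 = 67.4, so partner 1 offers 67.4, keeping 32.6.
Round 2 (partner 2 proposes): rejecting gives partner 1 an expected 0.8 × 32.6 + 0.2 × 19 = 29.88, so partner 2 offers 29.88, keeping 70.12.
Round 1 (partner 1 proposes): rejecting gives partner 2 an expected 0.8 × 70.12 + 0.2 × 13 = 58.696; partner 1 offers that and keeps 41.304.

41.30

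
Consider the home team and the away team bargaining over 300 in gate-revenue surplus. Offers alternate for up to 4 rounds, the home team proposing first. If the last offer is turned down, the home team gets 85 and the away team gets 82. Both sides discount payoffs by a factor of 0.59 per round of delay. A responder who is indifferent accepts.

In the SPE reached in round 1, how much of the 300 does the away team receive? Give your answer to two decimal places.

Round 4 (the away team proposes): the home team gets 85 if talks fail, so the away team offers 85 and keeps 215.
Round 3 (the home team proposes): the away team can get 215 next round, worth 0.59 × 215 = 126.85 now. The home team offers 126.85 and keeps 300 − 126.85 = 173.15.
Round 2 (the away team proposes): the home team can get 173.15 next round, worth 0.59 × 173.15 = 102.1585 now. The away team offers 102.1585 and keeps 300 − 102.1585 = 197.8415.
Round 1 (the home team proposes): the away team can get 197.8415 next round, worth 0.59 × 197.8415 = 116.726485 now; the home team offers that and keeps 183.273515.

116.73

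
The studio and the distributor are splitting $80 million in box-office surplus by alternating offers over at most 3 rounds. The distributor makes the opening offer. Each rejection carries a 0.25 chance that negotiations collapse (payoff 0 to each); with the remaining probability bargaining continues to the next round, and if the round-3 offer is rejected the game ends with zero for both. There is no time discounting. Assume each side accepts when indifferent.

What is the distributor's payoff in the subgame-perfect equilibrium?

By backward induction:
Round 3 (the distributor proposes): rejection yields 0 for the studio; the distributor offers 0 and keeps 80.
Round 2 (the studio proposes): rejecting gives the distributor an expected 0.75 × 80 = 60. The studio offers 60 and keeps 80 − 60 = 20.
Round 1 (the distributor proposes): rejecting gives the studio an expected 0.75 × 20 = 15. The distributor offers 15 and keeps 80 − 15 = 65.

65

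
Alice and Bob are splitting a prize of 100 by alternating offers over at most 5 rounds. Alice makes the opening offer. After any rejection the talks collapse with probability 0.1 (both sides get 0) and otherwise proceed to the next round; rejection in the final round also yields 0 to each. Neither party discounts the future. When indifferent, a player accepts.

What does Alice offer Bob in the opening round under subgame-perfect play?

By backward induction:
Round 5 (Alice proposes): Bob will accept anything ≥ 0, so Alice offers 0 and keeps 100.
Round 4 (Bob proposes): rejecting gives Alice an expected 0.9 × 100 = 90; Bob offers that and keeps 10.
Round 3 (Alice proposes): rejecting gives Bob an expected 0.9 × 10 = 9. Alice offers 9 and keeps 100 − 9 = 91.
Round 2 (Bob proposes): rejecting gives Alice an expected 0.9 × 91 = 81.9. Bob offers 81.9 and keeps 100 − 81.9 = 18.1.
Round 1 (Alice proposes): rejecting gives Bob an expected 0.9 × 18.1 = 16.29. Alice offers 16.29 and keeps 100 − 16.29 = 83.71.

16.29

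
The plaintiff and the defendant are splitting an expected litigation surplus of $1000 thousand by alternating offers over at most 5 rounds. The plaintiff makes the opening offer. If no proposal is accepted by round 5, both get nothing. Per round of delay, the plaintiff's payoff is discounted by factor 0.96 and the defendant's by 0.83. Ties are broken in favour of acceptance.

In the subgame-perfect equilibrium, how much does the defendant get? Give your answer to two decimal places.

59.65

Round 5 (the plaintiff proposes): rejection yields 0 for the defendant; the plaintiff offers 0 and keeps 1000.
Round 4 (the defendant proposes): the plaintiff can get 1000 next round, worth 0.96 × 1000 = 960 now. The defendant offers 960 and keeps 1000 − 960 = 40.
Round 3 (the plaintiff proposes): the defendant can get 40 next round, worth 0.83 × 40 = 33.2 now; the plaintiff offers that and keeps 966.8.
Round 2 (the defendant proposes): the plaintiff can get 966.8 next round, worth 0.96 × 966.8 = 928.128 now. The defendant offers 928.128 and keeps 1000 − 928.128 = 71.872.
Round 1 (the plaintiff proposes): the defendant can get 71.872 next round, worth 0.83 × 71.872 = 59.65376 now. The plaintiff offers 59.65376 and keeps 1000 − 59.65376 = 940.34624.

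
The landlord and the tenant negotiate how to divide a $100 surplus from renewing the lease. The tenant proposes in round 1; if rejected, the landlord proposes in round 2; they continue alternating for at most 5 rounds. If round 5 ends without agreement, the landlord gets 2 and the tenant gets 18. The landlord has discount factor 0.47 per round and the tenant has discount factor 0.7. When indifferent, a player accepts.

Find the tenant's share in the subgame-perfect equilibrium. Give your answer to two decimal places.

81.04

Round 5 (the tenant proposes): the landlord gets 2 if talks fail, so the tenant offers 2 and keeps 98.
Round 4 (the landlord proposes): the tenant can get 98 next round, worth 0.7 × 98 = 68.6 now. The landlord offers 68.6 and keeps 100 − 68.6 = 31.4.
Round 3 (the tenant proposes): the landlord can get 31.4 next round, worth 0.47 × 31.4 = 14.758 now. The tenant offers 14.758 and keeps 100 − 14.758 = 85.242.
Round 2 (the landlord proposes): the tenant can get 85.242 next round, worth 0.7 × 85.242 = 59.6694 now, so the landlord offers 59.6694, keeping 40.3306.
Round 1 (the tenant proposes): the landlord can get 40.3306 next round, worth 0.47 × 40.3306 = 18.955382 now. The tenant offers 18.955382 and keeps 100 − 18.955382 = 81.044618.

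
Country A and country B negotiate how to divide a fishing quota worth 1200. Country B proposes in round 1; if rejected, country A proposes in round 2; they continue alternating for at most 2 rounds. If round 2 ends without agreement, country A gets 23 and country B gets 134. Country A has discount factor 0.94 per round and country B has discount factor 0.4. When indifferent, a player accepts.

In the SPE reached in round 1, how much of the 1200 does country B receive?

197.96

Solve by backward induction from round 2.
Round 2 (country A proposes): country B gets 134 if talks fail, so country A offers 134 and keeps 1066.
Round 1 (country B proposes): country A can get 1066 next round, worth 0.94 × 1066 = 1002.04 now; country B offers that and keeps 197.96.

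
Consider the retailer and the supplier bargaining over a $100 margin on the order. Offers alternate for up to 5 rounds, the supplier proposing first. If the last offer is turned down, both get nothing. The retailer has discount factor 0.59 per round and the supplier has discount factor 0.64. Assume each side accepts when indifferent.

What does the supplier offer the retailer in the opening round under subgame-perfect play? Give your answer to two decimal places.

Round 5 (the supplier proposes): rejection yields 0 for the retailer; the supplier offers 0 and keeps 100.
Round 4 (the retailer proposes): the supplier can get 100 next round, worth 0.64 × 100 = 64 now. The retailer offers 64 and keeps 100 − 64 = 36.
Round 3 (the supplier proposes): the retailer can get 36 next round, worth 0.59 × 36 = 21.24 now. The supplier offers 21.24 and keeps 100 − 21.24 = 78.76.
Round 2 (the retailer proposes): the supplier can get 78.76 next round, worth 0.64 × 78.76 = 50.4064 now. The retailer offers 50.4064 and keeps 100 − 50.4064 = 49.5936.
Round 1 (the supplier proposes): the retailer can get 49.5936 next round, worth 0.59 × 49.5936 = 29.260224 now; the supplier offers that and keeps 70.739776.

29.26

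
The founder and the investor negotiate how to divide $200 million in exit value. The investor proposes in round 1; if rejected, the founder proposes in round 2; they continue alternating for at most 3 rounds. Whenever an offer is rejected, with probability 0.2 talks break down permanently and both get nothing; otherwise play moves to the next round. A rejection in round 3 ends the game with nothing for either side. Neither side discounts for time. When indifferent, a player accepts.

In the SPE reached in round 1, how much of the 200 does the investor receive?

Round 3 (the investor proposes): the founder will accept anything ≥ 0, so the investor offers 0 and keeps 200.
Round 2 (the founder proposes): rejecting gives the investor an expected 0.8 × 200 = 160, so the founder offers 160, keeping 40.
Round 1 (the investor proposes): rejecting gives the founder an expected 0.8 × 40 = 32, so the investor offers 32, keeping 168.

168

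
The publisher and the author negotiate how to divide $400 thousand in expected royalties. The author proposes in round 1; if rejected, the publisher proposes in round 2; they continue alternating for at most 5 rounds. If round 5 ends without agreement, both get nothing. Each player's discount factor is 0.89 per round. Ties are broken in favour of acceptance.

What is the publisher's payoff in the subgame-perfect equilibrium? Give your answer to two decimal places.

70.18

Solve by backward induction from round 5.
Round 5 (the author proposes): the publisher will accept anything ≥ 0, so the author offers 0 and keeps 400.
Round 4 (the publisher proposes): the author can get 400 next round, worth 0.89 × 400 = 356 now. The publisher offers 356 and keeps 400 − 356 = 44.
Round 3 (the author proposes): the publisher can get 44 next round, worth 0.89 × 44 = 39.16 now, so the author offers 39.16, keeping 360.84.
Round 2 (the publisher proposes): the author can get 360.84 next round, worth 0.89 × 360.84 = 321.1476 now, so the publisher offers 321.1476, keeping 78.8524.
Round 1 (the author proposes): the publisher can get 78.8524 next round, worth 0.89 × 78.8524 = 70.178636 now; the author offers that and keeps 329.821364.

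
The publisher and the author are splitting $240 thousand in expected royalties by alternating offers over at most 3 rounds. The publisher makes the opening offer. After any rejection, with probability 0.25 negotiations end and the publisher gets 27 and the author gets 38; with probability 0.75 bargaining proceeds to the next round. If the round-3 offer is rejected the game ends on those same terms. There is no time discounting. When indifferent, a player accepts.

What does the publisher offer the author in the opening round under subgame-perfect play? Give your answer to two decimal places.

Round 3 (the publisher proposes): the author gets 38 if talks fail, so the publisher offers 38 and keeps 202.
Round 2 (the author proposes): rejecting gives the publisher an expected 0.75 × 202 + 0.25 × 27 = 158.25. The author offers 158.25 and keeps 240 − 158.25 = 81.75.
Round 1 (the publisher proposes): rejecting gives the author an expected 0.75 × 81.75 + 0.25 × 38 = 70.8125; the publisher offers that and keeps 169.1875.

70.81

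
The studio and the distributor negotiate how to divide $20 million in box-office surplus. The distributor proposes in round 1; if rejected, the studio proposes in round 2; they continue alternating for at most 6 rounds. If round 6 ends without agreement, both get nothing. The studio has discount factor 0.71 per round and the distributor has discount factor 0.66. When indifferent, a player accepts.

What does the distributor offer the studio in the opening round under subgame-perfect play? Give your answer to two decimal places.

Round 6 (the studio proposes): the distributor will accept anything ≥ 0, so the studio offers 0 and keeps 20.
Round 5 (the distributor proposes): the studio can get 20 next round, worth 0.71 × 20 = 14.2 now, so the distributor offers 14.2, keeping 5.8.
Round 4 (the studio proposes): the distributor can get 5.8 next round, worth 0.66 × 5.8 = 3.828 now, so the studio offers 3.828, keeping 16.172.
Round 3 (the distributor proposes): the studio can get 16.172 next round, worth 0.71 × 16.172 = 11.48212 now. The distributor offers 11.48212 and keeps 20 − 11.48212 = 8.51788.
Round 2 (the studio proposes): the distributor can get 8.51788 next round, worth 0.66 × 8.51788 = 5.6218008 now, so the studio offers 5.6218008, keeping 14.3781992.
Round 1 (the distributor proposes): the studio can get 14.3781992 next round, worth 0.71 × 14.3781992 = 10.208521432 now; the distributor offers that and keeps 9.791478568.

10.21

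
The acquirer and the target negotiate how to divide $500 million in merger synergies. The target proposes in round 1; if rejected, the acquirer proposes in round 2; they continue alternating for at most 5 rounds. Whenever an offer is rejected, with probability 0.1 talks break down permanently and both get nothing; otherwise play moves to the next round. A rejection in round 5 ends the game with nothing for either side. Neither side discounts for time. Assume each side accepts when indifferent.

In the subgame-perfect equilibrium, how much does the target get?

418.55

Round 5 (the target proposes): rejection yields 0 for the acquirer; the target offers 0 and keeps 500.
Round 4 (the acquirer proposes): rejecting gives the target an expected 0.9 × 500 = 450; the acquirer offers that and keeps 50.
Round 3 (the target proposes): rejecting gives the acquirer an expected 0.9 × 50 = 45. The target offers 45 and keeps 500 − 45 = 455.
Round 2 (the acquirer proposes): rejecting gives the target an expected 0.9 × 455 = 409.5, so the acquirer offers 409.5, keeping 90.5.
Round 1 (the target proposes): rejecting gives the acquirer an expected 0.9 × 90.5 = 81.45. The target offers 81.45 and keeps 500 − 81.45 = 418.55.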